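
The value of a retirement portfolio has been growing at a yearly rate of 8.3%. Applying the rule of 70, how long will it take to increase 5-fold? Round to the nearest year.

One doubling takes 70/8.3 = 8.43 years.
5× is log₂ 5 ≈ 2.32 doublings, so ≈ 2.32 × 8.43 = 20 years.

20 years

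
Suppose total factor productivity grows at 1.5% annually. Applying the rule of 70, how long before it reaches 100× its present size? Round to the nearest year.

One doubling takes 70/1.5 = 46.67 years.
Reaching 100× takes log₂(100) ≈ 6.64 doublings.
6.64 × 46.67 ≈ 310 years.

roughly 310 years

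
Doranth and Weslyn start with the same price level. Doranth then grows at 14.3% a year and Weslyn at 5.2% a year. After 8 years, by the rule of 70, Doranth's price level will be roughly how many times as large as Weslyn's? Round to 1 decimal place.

approximately 2.1 times

Rate gap = 14.3% − 5.2% = 9.1 points.
The ratio doubles every 70/9.1 ≈ 7.69 years.
8/7.69 ≈ 1.04 doublings → ratio ≈ 2^1.04 ≈ 2.1.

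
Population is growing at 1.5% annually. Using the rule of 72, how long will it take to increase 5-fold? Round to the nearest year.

At 1.5% it doubles every 72/1.5 ≈ 48.00 years.
5× is log₂ 5 ≈ 2.32 doublings, so ≈ 2.32 × 48.00 = 111 years.

≈ 111 years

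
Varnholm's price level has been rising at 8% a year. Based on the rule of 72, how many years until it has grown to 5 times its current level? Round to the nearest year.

roughly 21 years

At 8% it doubles every 72/8 ≈ 9.00 years.
Reaching 5× takes log₂(5) ≈ 2.32 doublings.
2.32 × 9.00 ≈ 21 years.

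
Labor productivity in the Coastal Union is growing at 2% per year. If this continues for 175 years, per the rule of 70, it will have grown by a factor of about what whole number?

around 32 times

Doubling time ≈ 70/2 = 35.00 years.
175/35.00 ≈ 5 doublings, so about 2^5 = 32×.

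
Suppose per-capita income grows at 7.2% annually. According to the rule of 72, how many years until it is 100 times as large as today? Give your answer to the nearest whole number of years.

At 7.2% it doubles every 72/7.2 ≈ 10.00 years.
100× is log₂ 100 ≈ 6.64 doublings, so ≈ 6.64 × 10.00 = 66 years.

around 66 years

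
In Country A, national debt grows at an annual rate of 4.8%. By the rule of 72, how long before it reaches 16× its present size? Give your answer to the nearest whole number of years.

approximately 60 years

One doubling takes 72/4.8 = 15.00 years.
16× is 4 doublings, so 4 × 15.00 ≈ 60 years.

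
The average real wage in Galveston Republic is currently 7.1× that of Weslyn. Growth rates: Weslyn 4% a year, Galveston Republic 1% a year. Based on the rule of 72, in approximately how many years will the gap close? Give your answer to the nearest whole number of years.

68 years

What matters is the difference: 3 pp.
Rule of 72 on the gap: the ratio halves every 72/3 ≈ 24.00 years.
A 7.1× gap takes log₂(7.1) ≈ 2.83 halvings to close: 2.83 × 24.00 ≈ 68 years.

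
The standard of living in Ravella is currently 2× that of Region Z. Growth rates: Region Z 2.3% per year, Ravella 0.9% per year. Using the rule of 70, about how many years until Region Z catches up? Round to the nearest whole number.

50 years

What matters is the difference: 1.4 pp.
Rule of 70 on the gap: the ratio halves every 70/1.4 ≈ 50.00 years.
A 2× gap closes after 1 halving: 1 × 50.00 ≈ 50 years.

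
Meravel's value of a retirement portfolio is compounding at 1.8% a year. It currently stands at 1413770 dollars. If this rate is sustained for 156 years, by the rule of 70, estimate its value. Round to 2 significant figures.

approximately 23000000 dollars

Doubling time ≈ 70/1.8 = 38.89 years.
156 years is 156/38.89 ≈ 4.01 doublings, a factor of 2^4.01 ≈ 16.11.
1413770 × 16.11 ≈ 23000000 dollars.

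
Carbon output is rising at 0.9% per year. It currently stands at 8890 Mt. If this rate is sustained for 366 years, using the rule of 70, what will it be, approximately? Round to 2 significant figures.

It doubles every 70/0.9 ≈ 77.78 years, so 366 years is 4.71 doublings.
2^4.71 ≈ 26.17; 8890 × 26.17 ≈ 230000 Mt.

≈ 230000 Mt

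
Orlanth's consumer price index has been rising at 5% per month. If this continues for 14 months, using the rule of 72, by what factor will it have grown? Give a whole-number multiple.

72/5 ≈ 14.40 months per doubling.
14 months fits 1 doubling: 2^1 = 2.

around 2 times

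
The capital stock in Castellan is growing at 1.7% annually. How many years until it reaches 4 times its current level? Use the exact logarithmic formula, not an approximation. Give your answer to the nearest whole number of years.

82 years

t = ln(4) / ln(1 + 0.017) = 1.3863 / 0.016857 ≈ 82.24.
≈ 82 years.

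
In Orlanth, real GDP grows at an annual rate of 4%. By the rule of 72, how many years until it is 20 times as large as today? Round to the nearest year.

78 years

At 4% it doubles every 72/4 ≈ 18.00 years.
20× is log₂ 20 ≈ 4.32 doublings, so ≈ 4.32 × 18.00 = 78 years.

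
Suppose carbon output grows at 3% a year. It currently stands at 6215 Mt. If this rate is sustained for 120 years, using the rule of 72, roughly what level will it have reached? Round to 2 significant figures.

approximately 200000 Mt

It doubles every 72/3 ≈ 24.00 years, so 120 years is 5.00 doublings.
2^5.00 ≈ 32.00; 6215 × 32.00 ≈ 200000 Mt.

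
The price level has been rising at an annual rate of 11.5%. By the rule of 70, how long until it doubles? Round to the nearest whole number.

Doubling time ≈ 70 / 11.5 = 6.09 years.

approximately 6 years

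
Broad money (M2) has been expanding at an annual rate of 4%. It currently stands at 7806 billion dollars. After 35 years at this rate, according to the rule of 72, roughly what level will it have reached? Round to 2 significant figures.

roughly 30000 billion dollars

It doubles every 72/4 ≈ 18.00 years, so 35 years is 1.94 doublings.
2^1.94 ≈ 3.84; 7806 × 3.84 ≈ 30000 billion dollars.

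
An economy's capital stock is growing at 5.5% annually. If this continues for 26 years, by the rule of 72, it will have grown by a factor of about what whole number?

Doubling time ≈ 72/5.5 = 13.09 years.
26/13.09 ≈ 2 doublings, so about 2^2 = 4×.

4 times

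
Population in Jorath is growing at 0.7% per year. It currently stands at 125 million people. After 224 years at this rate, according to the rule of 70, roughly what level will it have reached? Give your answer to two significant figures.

Doubling time ≈ 70/0.7 = 100.00 years.
224 years is 224/100.00 ≈ 2.24 doublings, a factor of 2^2.24 ≈ 4.72.
125 × 4.72 ≈ 590 million people.

roughly 590 million people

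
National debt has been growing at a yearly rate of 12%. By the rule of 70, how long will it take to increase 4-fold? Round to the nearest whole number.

One doubling takes 70/12 = 5.83 years.
Getting to 4× needs 2 doublings: 2 × 5.83 ≈ 12 years.

around 12 years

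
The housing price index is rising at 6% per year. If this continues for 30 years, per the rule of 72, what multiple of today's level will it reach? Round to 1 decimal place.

about 5.7 times

Doubling time ≈ 72/6 = 12.00 years.
30 years / 12.00 ≈ 2.50 doublings → factor 2^2.50 ≈ 5.7.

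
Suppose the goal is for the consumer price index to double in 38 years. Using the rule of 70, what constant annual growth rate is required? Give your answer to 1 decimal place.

≈ 1.8%

70 / 38 ≈ 1.84, so about 1.8% a year.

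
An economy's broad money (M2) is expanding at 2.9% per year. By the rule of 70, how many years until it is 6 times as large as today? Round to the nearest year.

At 2.9% it doubles every 70/2.9 ≈ 24.14 years.
Reaching 6× takes log₂(6) ≈ 2.58 doublings.
2.58 × 24.14 ≈ 62 years.

about 62 years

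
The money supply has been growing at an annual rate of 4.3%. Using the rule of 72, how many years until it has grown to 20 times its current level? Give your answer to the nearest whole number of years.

At 4.3% it doubles every 72/4.3 ≈ 16.74 years.
Reaching 20× takes log₂(20) ≈ 4.32 doublings.
4.32 × 16.74 ≈ 72 years.

72 years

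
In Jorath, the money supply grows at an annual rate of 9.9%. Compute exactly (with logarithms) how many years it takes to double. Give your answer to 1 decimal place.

t = ln(2) / ln(1 + 0.099) = 0.6931 / 0.094401 ≈ 7.34.

7.3 years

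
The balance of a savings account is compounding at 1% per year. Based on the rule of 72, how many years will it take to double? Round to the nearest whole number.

72/1 ≈ 72.00, so it doubles roughly every 72 years.

72 years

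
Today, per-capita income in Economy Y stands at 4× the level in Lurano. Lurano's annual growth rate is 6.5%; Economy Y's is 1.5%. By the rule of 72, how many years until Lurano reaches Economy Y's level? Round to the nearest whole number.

29 years

The growth-rate gap is 6.5% − 1.5% = 5 percentage points.
So the ratio between them halves every 72/5 ≈ 14.40 years.
A 4× gap closes after 2 halvings: 2 × 14.40 ≈ 29 years.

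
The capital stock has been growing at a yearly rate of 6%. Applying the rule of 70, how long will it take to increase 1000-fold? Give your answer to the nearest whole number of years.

roughly 116 years

Doubling time ≈ 70/6 = 11.67 years.
Reaching 1000× takes log₂(1000) ≈ 9.97 doublings.
9.97 × 11.67 ≈ 116 years.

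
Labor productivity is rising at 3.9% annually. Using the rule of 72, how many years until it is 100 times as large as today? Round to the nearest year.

roughly 123 years

Doubling time ≈ 72/3.9 = 18.46 years.
100× is log₂ 100 ≈ 6.64 doublings, so ≈ 6.64 × 18.46 = 123 years.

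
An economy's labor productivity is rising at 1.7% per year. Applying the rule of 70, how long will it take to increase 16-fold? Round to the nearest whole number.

roughly 165 years

At 1.7% it doubles every 70/1.7 ≈ 41.18 years.
16 = 2^4, so 4 doublings → 165 years.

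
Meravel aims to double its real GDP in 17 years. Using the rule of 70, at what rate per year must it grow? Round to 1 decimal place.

70 / 17 ≈ 4.12, so about 4.1% per year.

approximately 4.1%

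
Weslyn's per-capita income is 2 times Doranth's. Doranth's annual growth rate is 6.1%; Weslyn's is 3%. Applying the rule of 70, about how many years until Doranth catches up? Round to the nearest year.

Doranth gains on Weslyn at 6.1% − 3% = 3.1 points a year.
At that relative rate the gap halves every 70/3.1 ≈ 22.58 years.
A 2 times gap closes after 1 halving: 1 × 22.58 ≈ 23 years.

23 years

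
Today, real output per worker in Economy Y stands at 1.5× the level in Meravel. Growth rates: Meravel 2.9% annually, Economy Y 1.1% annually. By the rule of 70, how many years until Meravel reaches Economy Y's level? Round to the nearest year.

What matters is the difference: 1.8 pp.
Rule of 70 on the gap: the ratio halves every 70/1.8 ≈ 38.89 years.
A 1.5× gap takes log₂(1.5) ≈ 0.58 halvings to close: 0.58 × 38.89 ≈ 23 years.

roughly 23 years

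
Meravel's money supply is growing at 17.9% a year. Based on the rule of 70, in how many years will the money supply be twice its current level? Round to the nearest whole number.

about 4 years

Doubling time ≈ 70 / 17.9 = 3.91 years.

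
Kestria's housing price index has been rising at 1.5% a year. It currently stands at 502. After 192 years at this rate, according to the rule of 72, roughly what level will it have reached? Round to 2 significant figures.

about 8000

Doubling time ≈ 72/1.5 = 48.00 years.
192 years is 192/48.00 ≈ 4.00 doublings, a factor of 2^4.00 ≈ 16.00.
502 × 16.00 ≈ 8000.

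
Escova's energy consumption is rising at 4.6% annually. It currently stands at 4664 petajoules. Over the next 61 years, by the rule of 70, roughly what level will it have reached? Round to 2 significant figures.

around 75000 petajoules

It doubles every 70/4.6 ≈ 15.22 years, so 61 years is 4.01 doublings.
2^4.01 ≈ 16.11; 4664 × 16.11 ≈ 75000 petajoules.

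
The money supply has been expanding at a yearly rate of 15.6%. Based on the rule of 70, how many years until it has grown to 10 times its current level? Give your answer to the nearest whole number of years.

At 15.6% it doubles every 70/15.6 ≈ 4.49 years.
10× is log₂ 10 ≈ 3.32 doublings, so ≈ 3.32 × 4.49 = 15 years.

approximately 15 years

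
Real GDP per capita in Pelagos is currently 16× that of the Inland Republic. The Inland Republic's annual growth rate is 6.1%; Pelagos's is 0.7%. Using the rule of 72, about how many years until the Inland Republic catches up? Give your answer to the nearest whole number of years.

the Inland Republic gains on Pelagos at 6.1% − 0.7% = 5.4 points a year.
At that relative rate the gap halves every 72/5.4 ≈ 13.33 years.
A 16× gap closes after 4 halvings: 4 × 13.33 ≈ 53 years.

53 years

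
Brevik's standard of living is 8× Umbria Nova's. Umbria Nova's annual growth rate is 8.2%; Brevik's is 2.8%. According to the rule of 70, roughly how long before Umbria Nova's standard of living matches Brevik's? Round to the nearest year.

39 years

Umbria Nova gains on Brevik at 8.2% − 2.8% = 5.4 points a year.
At that relative rate the gap halves every 70/5.4 ≈ 12.96 years.
An 8× gap closes after 3 halvings: 3 × 12.96 ≈ 39 years.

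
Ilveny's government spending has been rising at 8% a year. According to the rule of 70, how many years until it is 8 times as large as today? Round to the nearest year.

approximately 26 years

Doubling time ≈ 70/8 = 8.75 years.
Getting to 8× needs 3 doublings: 3 × 8.75 ≈ 26 years.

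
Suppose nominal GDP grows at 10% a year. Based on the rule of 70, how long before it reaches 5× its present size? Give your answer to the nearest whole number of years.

≈ 16 years

Doubling time ≈ 70/10 = 7.00 years.
Reaching 5× takes log₂(5) ≈ 2.32 doublings.
2.32 × 7.00 ≈ 16 years.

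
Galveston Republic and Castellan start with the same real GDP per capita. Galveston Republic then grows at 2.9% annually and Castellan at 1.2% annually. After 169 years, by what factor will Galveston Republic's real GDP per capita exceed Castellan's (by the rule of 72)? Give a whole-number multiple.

about 16 times

Rate gap = 2.9% − 1.2% = 1.7 points.
The ratio doubles every 72/1.7 ≈ 42.35 years.
169/42.35 ≈ 3.99 doublings → ratio ≈ 2^3.99 ≈ 16.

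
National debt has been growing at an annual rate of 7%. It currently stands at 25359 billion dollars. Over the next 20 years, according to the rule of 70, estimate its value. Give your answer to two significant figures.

It doubles every 70/7 ≈ 10.00 years, so 20 years is 2.00 doublings.
2^2.00 ≈ 4.00; 25359 × 4.00 ≈ 100000 billion dollars.

≈ 100000 billion dollars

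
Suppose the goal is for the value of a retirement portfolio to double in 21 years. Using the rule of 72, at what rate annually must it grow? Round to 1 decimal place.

≈ 3.4% annually

72 / 21 ≈ 3.43, so about 3.4% annually.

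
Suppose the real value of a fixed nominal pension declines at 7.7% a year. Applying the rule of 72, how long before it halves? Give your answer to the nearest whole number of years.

Falling at 7.7%, it halves about every 72/7.7 = 9.35 years.

around 9 years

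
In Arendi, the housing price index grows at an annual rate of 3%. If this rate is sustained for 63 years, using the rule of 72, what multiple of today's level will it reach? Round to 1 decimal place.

about 6.2 times

Doubling time ≈ 72/3 = 24.00 years.
63 years / 24.00 ≈ 2.63 doublings → factor 2^2.63 ≈ 6.2.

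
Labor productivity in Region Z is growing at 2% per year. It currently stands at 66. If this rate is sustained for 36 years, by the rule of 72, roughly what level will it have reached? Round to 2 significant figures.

roughly 130

It doubles every 72/2 ≈ 36.00 years, so 36 years is 1.00 doublings.
2^1.00 ≈ 2.00; 66 × 2.00 ≈ 130.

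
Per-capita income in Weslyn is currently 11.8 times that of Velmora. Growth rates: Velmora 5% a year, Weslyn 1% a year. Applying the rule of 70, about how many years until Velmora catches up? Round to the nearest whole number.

around 62 years

The growth-rate gap is 5% − 1% = 4 percentage points.
So the ratio between them halves every 70/4 ≈ 17.50 years.
An 11.8 times gap takes log₂(11.8) ≈ 3.56 halvings to close: 3.56 × 17.50 ≈ 62 years.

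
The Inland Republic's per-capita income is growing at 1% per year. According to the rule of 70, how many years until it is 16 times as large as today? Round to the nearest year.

At 1% it doubles every 70/1 ≈ 70.00 years.
16× is 4 doublings, so 4 × 70.00 ≈ 280 years.

≈ 280 years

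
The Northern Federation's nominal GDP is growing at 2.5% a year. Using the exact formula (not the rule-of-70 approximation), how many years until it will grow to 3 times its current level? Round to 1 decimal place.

44.5 years

t = ln(3) / ln(1 + 0.025) = 1.0986 / 0.024693 ≈ 44.49.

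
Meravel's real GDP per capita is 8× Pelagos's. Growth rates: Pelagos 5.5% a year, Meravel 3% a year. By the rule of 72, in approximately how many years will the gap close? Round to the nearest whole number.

86 years

What matters is the difference: 2.5 pp.
Rule of 72 on the gap: the ratio halves every 72/2.5 ≈ 28.80 years.
An 8× gap closes after 3 halvings: 3 × 28.80 ≈ 86 years.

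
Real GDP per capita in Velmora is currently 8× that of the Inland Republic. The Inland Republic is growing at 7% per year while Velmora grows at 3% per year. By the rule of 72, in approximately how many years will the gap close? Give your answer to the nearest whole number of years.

about 54 years

the Inland Republic gains on Velmora at 7% − 3% = 4 points a year.
At that relative rate the gap halves every 72/4 ≈ 18.00 years.
An 8× gap closes after 3 halvings: 3 × 18.00 ≈ 54 years.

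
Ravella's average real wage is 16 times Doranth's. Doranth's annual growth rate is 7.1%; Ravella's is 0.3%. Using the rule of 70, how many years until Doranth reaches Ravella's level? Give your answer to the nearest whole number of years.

What matters is the difference: 6.8 pp.
Rule of 70 on the gap: the ratio halves every 70/6.8 ≈ 10.29 years.
A 16 times gap closes after 4 halvings: 4 × 10.29 ≈ 41 years.

roughly 41 years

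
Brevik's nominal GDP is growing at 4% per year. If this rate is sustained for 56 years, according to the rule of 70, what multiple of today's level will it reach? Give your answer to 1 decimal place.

approximately 9.2 times

Doubles every ≈ 17.50 years (70/4).
56 years is 3.20 doublings; 2^3.20 ≈ 9.2×.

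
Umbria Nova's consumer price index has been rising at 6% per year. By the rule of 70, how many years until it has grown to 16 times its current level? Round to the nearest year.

≈ 47 years

Doubling time ≈ 70/6 = 11.67 years.
Getting to 16× needs 4 doublings: 4 × 11.67 ≈ 47 years.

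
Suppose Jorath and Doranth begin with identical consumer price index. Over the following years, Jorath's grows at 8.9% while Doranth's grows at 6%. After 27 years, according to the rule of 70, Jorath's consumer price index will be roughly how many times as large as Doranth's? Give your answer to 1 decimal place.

around 2.2 times

Rate gap = 8.9% − 6% = 2.9 points.
The ratio doubles every 70/2.9 ≈ 24.14 years.
27/24.14 ≈ 1.12 doublings → ratio ≈ 2^1.12 ≈ 2.2.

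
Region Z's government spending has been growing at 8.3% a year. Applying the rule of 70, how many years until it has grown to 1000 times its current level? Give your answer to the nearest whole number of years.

One doubling takes 70/8.3 = 8.43 years.
1000× is log₂ 1000 ≈ 9.97 doublings, so ≈ 9.97 × 8.43 = 84 years.

≈ 84 years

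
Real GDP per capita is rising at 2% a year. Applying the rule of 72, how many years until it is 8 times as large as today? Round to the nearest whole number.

about 108 years

Doubling time ≈ 72/2 = 36.00 years.
8× is 3 doublings, so 3 × 36.00 ≈ 108 years.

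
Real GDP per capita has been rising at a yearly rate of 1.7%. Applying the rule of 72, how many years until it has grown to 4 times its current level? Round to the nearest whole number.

about 85 years

At 1.7% it doubles every 72/1.7 ≈ 42.35 years.
Getting to 4× needs 2 doublings: 2 × 42.35 ≈ 85 years.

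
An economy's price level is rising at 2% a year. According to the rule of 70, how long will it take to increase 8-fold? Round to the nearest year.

about 105 years

One doubling takes 70/2 = 35.00 years.
8 = 2^3, so 3 doublings → 105 years.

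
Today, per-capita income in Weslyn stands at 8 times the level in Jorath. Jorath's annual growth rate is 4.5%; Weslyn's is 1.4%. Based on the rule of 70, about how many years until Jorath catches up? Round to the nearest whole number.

Jorath gains on Weslyn at 4.5% − 1.4% = 3.1 points a year.
At that relative rate the gap halves every 70/3.1 ≈ 22.58 years.
An 8 times gap closes after 3 halvings: 3 × 22.58 ≈ 68 years.

≈ 68 years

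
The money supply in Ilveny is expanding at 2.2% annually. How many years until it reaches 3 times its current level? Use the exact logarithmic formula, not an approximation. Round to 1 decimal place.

50.5 years

t = ln(3) / ln(1 + 0.022) = 1.0986 / 0.021761 ≈ 50.48.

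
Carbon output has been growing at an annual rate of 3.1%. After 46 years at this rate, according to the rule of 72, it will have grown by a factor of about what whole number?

roughly 4 times

72/3.1 ≈ 23.23 years per doubling.
46 years fits 2 doublings: 2^2 = 4.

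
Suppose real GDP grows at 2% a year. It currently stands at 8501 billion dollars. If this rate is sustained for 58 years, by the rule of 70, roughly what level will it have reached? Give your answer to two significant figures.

Doubling time ≈ 70/2 = 35.00 years.
58 years is 58/35.00 ≈ 1.66 doublings, a factor of 2^1.66 ≈ 3.16.
8501 × 3.16 ≈ 27000 billion dollars.

approximately 27000 billion dollars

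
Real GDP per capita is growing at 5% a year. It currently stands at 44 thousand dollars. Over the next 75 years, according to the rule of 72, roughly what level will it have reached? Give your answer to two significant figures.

Doubling time ≈ 72/5 = 14.40 years.
75 years is 75/14.40 ≈ 5.21 doublings, a factor of 2^5.21 ≈ 37.01.
44 × 37.01 ≈ 1600 thousand dollars.

roughly 1600 thousand dollars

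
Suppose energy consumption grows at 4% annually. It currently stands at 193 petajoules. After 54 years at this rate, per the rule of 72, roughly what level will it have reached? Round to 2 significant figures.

1500 petajoules

It doubles every 72/4 ≈ 18.00 years, so 54 years is 3.00 doublings.
2^3.00 ≈ 8.00; 193 × 8.00 ≈ 1500 petajoules.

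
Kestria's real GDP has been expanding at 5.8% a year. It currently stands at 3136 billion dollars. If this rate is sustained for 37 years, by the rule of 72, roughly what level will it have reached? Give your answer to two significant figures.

Doubling time ≈ 72/5.8 = 12.41 years.
37 years is 37/12.41 ≈ 2.98 doublings, a factor of 2^2.98 ≈ 7.89.
3136 × 7.89 ≈ 25000 billion dollars.

≈ 25000 billion dollars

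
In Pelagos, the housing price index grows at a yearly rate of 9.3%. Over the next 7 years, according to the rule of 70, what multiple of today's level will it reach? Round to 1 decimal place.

Doubling time ≈ 70/9.3 = 7.53 years.
7 years / 7.53 ≈ 0.93 doublings → factor 2^0.93 ≈ 1.9.

about 1.9 times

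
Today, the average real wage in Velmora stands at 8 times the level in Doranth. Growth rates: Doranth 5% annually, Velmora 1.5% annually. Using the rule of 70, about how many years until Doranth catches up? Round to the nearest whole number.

around 60 years

What matters is the difference: 3.5 pp.
Rule of 70 on the gap: the ratio halves every 70/3.5 ≈ 20.00 years.
An 8 times gap closes after 3 halvings: 3 × 20.00 ≈ 60 years.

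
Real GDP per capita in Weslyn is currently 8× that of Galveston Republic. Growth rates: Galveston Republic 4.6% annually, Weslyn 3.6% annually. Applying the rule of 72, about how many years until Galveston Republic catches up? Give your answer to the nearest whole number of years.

roughly 216 years

Galveston Republic gains on Weslyn at 4.6% − 3.6% = 1 point a year.
At that relative rate the gap halves every 72/1 ≈ 72.00 years.
An 8× gap closes after 3 halvings: 3 × 72.00 ≈ 216 years.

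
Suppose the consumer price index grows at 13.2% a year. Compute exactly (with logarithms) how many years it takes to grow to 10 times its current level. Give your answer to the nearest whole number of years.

t = ln(10) / ln(1 + 0.132) = 2.3026 / 0.123986 ≈ 18.57.
≈ 19 years.

19 years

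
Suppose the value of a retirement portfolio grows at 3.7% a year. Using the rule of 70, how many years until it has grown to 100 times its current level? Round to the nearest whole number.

roughly 126 years

Doubling time ≈ 70/3.7 = 18.92 years.
100× is log₂ 100 ≈ 6.64 doublings, so ≈ 6.64 × 18.92 = 126 years.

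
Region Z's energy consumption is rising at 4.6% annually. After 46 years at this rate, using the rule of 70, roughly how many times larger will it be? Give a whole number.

8 times

70/4.6 ≈ 15.22 years per doubling.
46 years fits 3 doublings: 2^3 = 8.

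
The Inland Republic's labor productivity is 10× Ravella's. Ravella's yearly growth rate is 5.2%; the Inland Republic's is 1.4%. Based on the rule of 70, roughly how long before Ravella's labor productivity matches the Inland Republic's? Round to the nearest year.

approximately 61 years

What matters is the difference: 3.8 pp.
Rule of 70 on the gap: the ratio halves every 70/3.8 ≈ 18.42 years.
A 10× gap takes log₂(10) ≈ 3.32 halvings to close: 3.32 × 18.42 ≈ 61 years.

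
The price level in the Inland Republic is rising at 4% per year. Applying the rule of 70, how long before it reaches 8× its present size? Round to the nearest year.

One doubling takes 70/4 = 17.50 years.
Getting to 8× needs 3 doublings: 3 × 17.50 ≈ 53 years.

around 53 years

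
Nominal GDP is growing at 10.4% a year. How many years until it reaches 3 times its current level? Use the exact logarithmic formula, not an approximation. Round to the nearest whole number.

t = ln(3) / ln(1 + 0.104) = 1.0986 / 0.098940 ≈ 11.10.
≈ 11 years.

11 years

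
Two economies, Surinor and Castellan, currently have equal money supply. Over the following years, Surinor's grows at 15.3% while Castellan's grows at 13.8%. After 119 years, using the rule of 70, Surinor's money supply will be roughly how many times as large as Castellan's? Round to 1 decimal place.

Only the 1.5-point difference matters.
70/1.5 ≈ 46.67 years per doubling of the ratio; 119 years gives 2.55 doublings, so ≈ 5.9×.

≈ 5.9 times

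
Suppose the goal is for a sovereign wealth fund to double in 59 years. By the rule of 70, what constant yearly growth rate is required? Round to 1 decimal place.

70 / 59 ≈ 1.19, so about 1.2% per year.

about 1.2%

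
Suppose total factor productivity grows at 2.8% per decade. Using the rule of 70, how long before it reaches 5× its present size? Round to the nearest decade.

At 2.8% it doubles every 70/2.8 ≈ 25.00 decades.
5× is log₂ 5 ≈ 2.32 doublings, so ≈ 2.32 × 25.00 = 58 decades.

about 58 decades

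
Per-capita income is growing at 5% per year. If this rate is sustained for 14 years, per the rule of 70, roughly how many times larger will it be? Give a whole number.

around 2 times

70/5 ≈ 14.00 years per doubling.
14 years fits 1 doubling: 2^1 = 2.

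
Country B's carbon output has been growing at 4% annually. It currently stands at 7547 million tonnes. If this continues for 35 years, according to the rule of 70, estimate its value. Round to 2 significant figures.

roughly 30000 million tonnes

It doubles every 70/4 ≈ 17.50 years, so 35 years is 2.00 doublings.
2^2.00 ≈ 4.00; 7547 × 4.00 ≈ 30000 million tonnes.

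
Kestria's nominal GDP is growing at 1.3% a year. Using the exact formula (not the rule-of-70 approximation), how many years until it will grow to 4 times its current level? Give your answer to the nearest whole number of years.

107 years

t = ln(4) / ln(1 + 0.013) = 1.3863 / 0.012916 ≈ 107.33.
≈ 107 years.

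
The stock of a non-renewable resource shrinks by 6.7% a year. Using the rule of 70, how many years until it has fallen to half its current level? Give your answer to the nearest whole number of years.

around 10 years

Halving time ≈ 70 / 6.7 = 10.45 → 10 years.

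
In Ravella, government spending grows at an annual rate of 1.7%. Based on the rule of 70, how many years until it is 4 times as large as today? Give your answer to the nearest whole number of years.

Doubling time ≈ 70/1.7 = 41.18 years.
4 = 2^2, so 2 doublings → 82 years.

82 years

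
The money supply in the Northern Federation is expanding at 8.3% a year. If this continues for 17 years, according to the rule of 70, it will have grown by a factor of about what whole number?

70/8.3 ≈ 8.43 years per doubling.
17 years fits 2 doublings: 2^2 = 4.

approximately 4 times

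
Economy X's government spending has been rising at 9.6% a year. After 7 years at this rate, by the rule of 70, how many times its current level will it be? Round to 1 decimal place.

around 1.9 times

Doubles every ≈ 7.29 years (70/9.6).
7 years is 0.96 doublings; 2^0.96 ≈ 1.9×.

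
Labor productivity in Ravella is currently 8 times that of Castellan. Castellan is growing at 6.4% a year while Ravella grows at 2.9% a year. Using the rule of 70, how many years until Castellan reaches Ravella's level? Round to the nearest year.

Castellan gains on Ravella at 6.4% − 2.9% = 3.5 points a year.
At that relative rate the gap halves every 70/3.5 ≈ 20.00 years.
An 8 times gap closes after 3 halvings: 3 × 20.00 ≈ 60 years.

60 years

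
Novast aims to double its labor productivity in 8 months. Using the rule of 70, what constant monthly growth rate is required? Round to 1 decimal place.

70 / 8 ≈ 8.75, so about 8.8% per month.

approximately 8.8%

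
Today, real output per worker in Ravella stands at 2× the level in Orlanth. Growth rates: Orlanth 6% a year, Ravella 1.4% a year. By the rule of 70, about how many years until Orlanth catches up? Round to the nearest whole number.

≈ 15 years

What matters is the difference: 4.6 pp.
Rule of 70 on the gap: the ratio halves every 70/4.6 ≈ 15.22 years.
A 2× gap closes after 1 halving: 1 × 15.22 ≈ 15 years.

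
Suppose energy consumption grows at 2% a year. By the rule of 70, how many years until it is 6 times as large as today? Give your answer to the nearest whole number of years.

One doubling takes 70/2 = 35.00 years.
6× is log₂ 6 ≈ 2.58 doublings, so ≈ 2.58 × 35.00 = 90 years.

about 90 years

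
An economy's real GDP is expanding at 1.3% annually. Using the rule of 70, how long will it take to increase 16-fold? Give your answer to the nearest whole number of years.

roughly 215 years

At 1.3% it doubles every 70/1.3 ≈ 53.85 years.
16 = 2^4, so 4 doublings → 215 years.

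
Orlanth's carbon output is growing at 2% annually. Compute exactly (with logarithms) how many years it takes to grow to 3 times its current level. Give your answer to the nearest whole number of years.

t = ln(3) / ln(1 + 0.02) = 1.0986 / 0.019803 ≈ 55.48.
≈ 55 years.

55 years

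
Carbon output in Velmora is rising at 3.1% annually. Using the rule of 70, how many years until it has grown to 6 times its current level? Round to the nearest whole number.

At 3.1% it doubles every 70/3.1 ≈ 22.58 years.
6× is log₂ 6 ≈ 2.58 doublings, so ≈ 2.58 × 22.58 = 58 years.

about 58 years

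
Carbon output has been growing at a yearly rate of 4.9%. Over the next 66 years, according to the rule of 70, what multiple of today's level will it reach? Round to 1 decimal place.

Doubling time ≈ 70/4.9 = 14.29 years.
66 years / 14.29 ≈ 4.62 doublings → factor 2^4.62 ≈ 24.6.

≈ 24.6 times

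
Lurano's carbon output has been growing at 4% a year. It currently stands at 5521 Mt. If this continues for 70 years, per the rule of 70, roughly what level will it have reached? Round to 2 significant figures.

Doubling time ≈ 70/4 = 17.50 years.
70 years is 70/17.50 ≈ 4.00 doublings, a factor of 2^4.00 ≈ 16.00.
5521 × 16.00 ≈ 88000 Mt.

88000 Mt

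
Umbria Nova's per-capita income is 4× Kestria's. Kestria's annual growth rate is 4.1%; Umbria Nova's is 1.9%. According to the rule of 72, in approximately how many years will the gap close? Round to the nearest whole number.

The growth-rate gap is 4.1% − 1.9% = 2.2 percentage points.
So the ratio between them halves every 72/2.2 ≈ 32.73 years.
A 4× gap closes after 2 halvings: 2 × 32.73 ≈ 65 years.

approximately 65 years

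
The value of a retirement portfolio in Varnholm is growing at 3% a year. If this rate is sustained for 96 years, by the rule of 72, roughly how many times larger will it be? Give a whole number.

roughly 16 times

72/3 ≈ 24.00 years per doubling.
96 years fits 4 doublings: 2^4 = 16.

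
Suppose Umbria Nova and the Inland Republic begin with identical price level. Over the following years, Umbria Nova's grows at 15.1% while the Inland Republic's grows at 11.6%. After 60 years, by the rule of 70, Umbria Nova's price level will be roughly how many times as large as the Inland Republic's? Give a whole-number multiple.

around 8 times

Umbria Nova pulls ahead at 3.5 pp per year, so the ratio doubles every 70/3.5 ≈ 20.00 years.
In 60 years that's 3.00 doublings: 2^3.00 ≈ 8.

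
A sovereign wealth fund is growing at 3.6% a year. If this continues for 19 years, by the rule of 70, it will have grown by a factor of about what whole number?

2 times

70/3.6 ≈ 19.44 years per doubling.
19 years fits 1 doubling: 2^1 = 2.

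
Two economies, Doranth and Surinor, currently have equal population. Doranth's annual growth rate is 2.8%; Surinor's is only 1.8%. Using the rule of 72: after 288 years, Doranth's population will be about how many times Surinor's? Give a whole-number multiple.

Rate gap = 2.8% − 1.8% = 1 point.
The ratio doubles every 72/1 ≈ 72.00 years.
288/72.00 ≈ 4.00 doublings → ratio ≈ 2^4.00 ≈ 16.

16 times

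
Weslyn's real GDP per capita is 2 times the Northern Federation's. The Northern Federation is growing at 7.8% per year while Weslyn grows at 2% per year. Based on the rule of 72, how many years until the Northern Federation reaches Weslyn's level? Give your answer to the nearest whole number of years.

the Northern Federation gains on Weslyn at 7.8% − 2% = 5.8 points a year.
At that relative rate the gap halves every 72/5.8 ≈ 12.41 years.
A 2 times gap closes after 1 halving: 1 × 12.41 ≈ 12 years.

approximately 12 years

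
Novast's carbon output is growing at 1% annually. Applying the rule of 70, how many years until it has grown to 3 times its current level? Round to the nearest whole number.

At 1% it doubles every 70/1 ≈ 70.00 years.
Reaching 3× takes log₂(3) ≈ 1.58 doublings.
1.58 × 70.00 ≈ 111 years.

111 years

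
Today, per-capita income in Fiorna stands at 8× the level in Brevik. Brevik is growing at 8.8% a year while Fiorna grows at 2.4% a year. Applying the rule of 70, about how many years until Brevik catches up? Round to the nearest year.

What matters is the difference: 6.4 pp.
Rule of 70 on the gap: the ratio halves every 70/6.4 ≈ 10.94 years.
An 8× gap closes after 3 halvings: 3 × 10.94 ≈ 33 years.

33 years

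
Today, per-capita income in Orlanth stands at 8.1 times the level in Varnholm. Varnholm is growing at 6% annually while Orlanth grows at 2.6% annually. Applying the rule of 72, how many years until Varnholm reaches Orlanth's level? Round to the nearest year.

≈ 64 years

What matters is the difference: 3.4 pp.
Rule of 72 on the gap: the ratio halves every 72/3.4 ≈ 21.18 years.
An 8.1 times gap takes log₂(8.1) ≈ 3.02 halvings to close: 3.02 × 21.18 ≈ 64 years.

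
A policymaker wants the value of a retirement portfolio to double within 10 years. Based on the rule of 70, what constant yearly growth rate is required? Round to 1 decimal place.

70 / 10 ≈ 7.00, so about 7.0% per year.

7.0%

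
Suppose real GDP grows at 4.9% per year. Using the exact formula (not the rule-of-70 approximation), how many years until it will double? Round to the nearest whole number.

t = ln(2) / ln(1 + 0.049) = 0.6931 / 0.047837 ≈ 14.49.
≈ 14 years.

14 years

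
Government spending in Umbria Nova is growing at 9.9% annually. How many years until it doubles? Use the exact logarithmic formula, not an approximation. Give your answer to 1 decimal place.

t = ln(2) / ln(1 + 0.099) = 0.6931 / 0.094401 ≈ 7.34.

7.3 years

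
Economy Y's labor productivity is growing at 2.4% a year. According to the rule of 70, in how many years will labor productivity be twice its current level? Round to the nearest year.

around 29 years

70/2.4 ≈ 29.17, so it doubles roughly every 29 years.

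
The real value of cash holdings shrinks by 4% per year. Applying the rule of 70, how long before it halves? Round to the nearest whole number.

Halving time ≈ 70 / 4 = 17.50 → 18 years.

around 18 years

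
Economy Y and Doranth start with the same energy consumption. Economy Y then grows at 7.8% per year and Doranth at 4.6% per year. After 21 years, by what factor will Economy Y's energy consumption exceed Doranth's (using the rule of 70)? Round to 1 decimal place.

≈ 1.9 times

Only the 3.2-point difference matters.
70/3.2 ≈ 21.88 years per doubling of the ratio; 21 years gives 0.96 doublings, so ≈ 1.9×.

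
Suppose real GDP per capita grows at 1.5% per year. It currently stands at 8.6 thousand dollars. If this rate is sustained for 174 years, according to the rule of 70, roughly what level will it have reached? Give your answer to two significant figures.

around 110 thousand dollars

Doubling time ≈ 70/1.5 = 46.67 years.
174 years is 174/46.67 ≈ 3.73 doublings, a factor of 2^3.73 ≈ 13.27.
8.6 × 13.27 ≈ 110 thousand dollars.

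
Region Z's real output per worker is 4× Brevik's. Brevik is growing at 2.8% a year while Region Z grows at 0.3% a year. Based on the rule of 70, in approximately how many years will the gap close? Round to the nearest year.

around 56 years

The growth-rate gap is 2.8% − 0.3% = 2.5 percentage points.
So the ratio between them halves every 70/2.5 ≈ 28.00 years.
A 4× gap closes after 2 halvings: 2 × 28.00 ≈ 56 years.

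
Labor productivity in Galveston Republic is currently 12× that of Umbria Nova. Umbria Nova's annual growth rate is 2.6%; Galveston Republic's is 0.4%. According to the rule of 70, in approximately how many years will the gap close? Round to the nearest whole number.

Umbria Nova gains on Galveston Republic at 2.6% − 0.4% = 2.2 points a year.
At that relative rate the gap halves every 70/2.2 ≈ 31.82 years.
A 12× gap takes log₂(12) ≈ 3.58 halvings to close: 3.58 × 31.82 ≈ 114 years.

approximately 114 years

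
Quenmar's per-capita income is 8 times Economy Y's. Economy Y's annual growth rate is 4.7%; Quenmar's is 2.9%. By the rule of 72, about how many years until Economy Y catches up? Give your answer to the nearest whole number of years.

The growth-rate gap is 4.7% − 2.9% = 1.8 percentage points.
So the ratio between them halves every 72/1.8 ≈ 40.00 years.
An 8 times gap closes after 3 halvings: 3 × 40.00 ≈ 120 years.

120 years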